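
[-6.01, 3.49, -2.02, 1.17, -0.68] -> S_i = -6.01*(-0.58)^i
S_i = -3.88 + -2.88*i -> [-3.88, -6.76, -9.64, -12.52, -15.4]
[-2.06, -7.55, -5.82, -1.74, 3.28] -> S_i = Random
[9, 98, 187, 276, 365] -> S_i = 9 + 89*i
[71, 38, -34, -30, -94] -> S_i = Random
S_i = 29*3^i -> [29, 87, 261, 783, 2349]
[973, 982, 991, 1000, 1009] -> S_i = 973 + 9*i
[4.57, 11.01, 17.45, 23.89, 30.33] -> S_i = 4.57 + 6.44*i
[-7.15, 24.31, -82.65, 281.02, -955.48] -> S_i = -7.15*(-3.40)^i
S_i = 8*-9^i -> [8, -72, 648, -5832, 52488]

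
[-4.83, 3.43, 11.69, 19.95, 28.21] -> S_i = -4.83 + 8.26*i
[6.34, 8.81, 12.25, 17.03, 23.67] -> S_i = 6.34*1.39^i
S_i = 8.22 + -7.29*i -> [8.22, 0.93, -6.36, -13.65, -20.94]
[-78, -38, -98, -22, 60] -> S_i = Random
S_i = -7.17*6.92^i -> [-7.17, -49.62, -343.35, -2375.95, -16441.58]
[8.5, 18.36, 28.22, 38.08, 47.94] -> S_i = 8.50 + 9.86*i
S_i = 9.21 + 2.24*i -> [9.21, 11.45, 13.69, 15.93, 18.17]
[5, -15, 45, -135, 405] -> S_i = 5*-3^i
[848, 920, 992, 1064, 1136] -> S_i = 848 + 72*i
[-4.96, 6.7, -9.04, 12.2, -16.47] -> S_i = -4.96*(-1.35)^i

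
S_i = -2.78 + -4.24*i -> [-2.78, -7.02, -11.26, -15.5, -19.74]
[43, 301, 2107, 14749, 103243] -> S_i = 43*7^i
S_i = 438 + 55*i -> [438, 493, 548, 603, 658]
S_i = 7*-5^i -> [7, -35, 175, -875, 4375]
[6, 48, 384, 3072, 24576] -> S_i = 6*8^i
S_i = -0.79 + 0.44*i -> [-0.79, -0.35, 0.09, 0.53, 0.97]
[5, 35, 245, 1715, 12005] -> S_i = 5*7^i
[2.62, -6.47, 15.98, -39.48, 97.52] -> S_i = 2.62*(-2.47)^i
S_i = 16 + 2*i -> [16, 18, 20, 22, 24]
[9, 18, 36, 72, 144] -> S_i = 9*2^i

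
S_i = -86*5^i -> [-86, -430, -2150, -10750, -53750]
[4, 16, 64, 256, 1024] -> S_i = 4*4^i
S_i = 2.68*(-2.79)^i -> [2.68, -7.48, 20.86, -58.2, 162.39]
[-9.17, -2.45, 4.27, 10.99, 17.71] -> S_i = -9.17 + 6.72*i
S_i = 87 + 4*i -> [87, 91, 95, 99, 103]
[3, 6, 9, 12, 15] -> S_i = 3 + 3*i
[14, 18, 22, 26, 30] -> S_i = 14 + 4*i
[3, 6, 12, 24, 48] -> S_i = 3*2^i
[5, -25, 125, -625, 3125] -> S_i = 5*-5^i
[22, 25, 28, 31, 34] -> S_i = 22 + 3*i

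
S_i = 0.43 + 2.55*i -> [0.43, 2.98, 5.53, 8.08, 10.63]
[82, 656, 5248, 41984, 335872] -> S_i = 82*8^i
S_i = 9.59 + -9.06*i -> [9.59, 0.53, -8.53, -17.59, -26.65]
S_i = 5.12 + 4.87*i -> [5.12, 9.99, 14.86, 19.73, 24.6]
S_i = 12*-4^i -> [12, -48, 192, -768, 3072]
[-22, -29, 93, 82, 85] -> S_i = Random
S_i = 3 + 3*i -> [3, 6, 9, 12, 15]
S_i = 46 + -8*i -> [46, 38, 30, 22, 14]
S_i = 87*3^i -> [87, 261, 783, 2349, 7047]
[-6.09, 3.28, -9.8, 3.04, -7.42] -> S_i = Random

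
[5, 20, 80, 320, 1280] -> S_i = 5*4^i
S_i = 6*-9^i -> [6, -54, 486, -4374, 39366]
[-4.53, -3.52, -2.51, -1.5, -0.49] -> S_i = -4.53 + 1.01*i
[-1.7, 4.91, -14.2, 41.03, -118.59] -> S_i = -1.70*(-2.89)^i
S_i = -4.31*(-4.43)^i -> [-4.31, 19.09, -84.58, 374.7, -1659.94]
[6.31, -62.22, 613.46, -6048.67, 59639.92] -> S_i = 6.31*(-9.86)^i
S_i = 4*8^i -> [4, 32, 256, 2048, 16384]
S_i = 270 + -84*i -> [270, 186, 102, 18, -66]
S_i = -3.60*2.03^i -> [-3.6, -7.31, -14.84, -30.12, -61.13]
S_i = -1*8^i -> [-1, -8, -64, -512, -4096]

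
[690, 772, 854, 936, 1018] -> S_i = 690 + 82*i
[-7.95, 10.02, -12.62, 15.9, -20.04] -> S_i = -7.95*(-1.26)^i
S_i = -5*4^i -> [-5, -20, -80, -320, -1280]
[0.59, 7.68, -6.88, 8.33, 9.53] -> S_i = Random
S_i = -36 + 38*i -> [-36, 2, 40, 78, 116]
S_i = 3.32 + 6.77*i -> [3.32, 10.09, 16.86, 23.63, 30.4]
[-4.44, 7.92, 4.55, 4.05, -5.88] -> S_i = Random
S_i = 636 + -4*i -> [636, 632, 628, 624, 620]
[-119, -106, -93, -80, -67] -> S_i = -119 + 13*i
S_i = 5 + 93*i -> [5, 98, 191, 284, 377]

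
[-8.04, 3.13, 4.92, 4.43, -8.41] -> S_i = Random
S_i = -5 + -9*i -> [-5, -14, -23, -32, -41]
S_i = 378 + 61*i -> [378, 439, 500, 561, 622]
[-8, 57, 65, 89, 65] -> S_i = Random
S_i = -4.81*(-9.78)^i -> [-4.81, 47.04, -460.07, 4499.47, -44004.84]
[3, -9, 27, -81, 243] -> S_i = 3*-3^i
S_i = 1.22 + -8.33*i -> [1.22, -7.11, -15.44, -23.77, -32.1]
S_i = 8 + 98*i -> [8, 106, 204, 302, 400]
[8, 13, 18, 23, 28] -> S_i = 8 + 5*i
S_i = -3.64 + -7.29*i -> [-3.64, -10.93, -18.22, -25.51, -32.8]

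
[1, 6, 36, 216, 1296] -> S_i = 1*6^i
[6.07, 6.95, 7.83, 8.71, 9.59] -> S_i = 6.07 + 0.88*i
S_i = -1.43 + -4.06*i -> [-1.43, -5.49, -9.55, -13.61, -17.67]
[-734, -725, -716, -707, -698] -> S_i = -734 + 9*i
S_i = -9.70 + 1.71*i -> [-9.7, -7.99, -6.28, -4.57, -2.86]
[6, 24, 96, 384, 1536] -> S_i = 6*4^i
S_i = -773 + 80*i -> [-773, -693, -613, -533, -453]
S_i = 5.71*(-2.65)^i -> [5.71, -15.13, 40.1, -106.26, 281.59]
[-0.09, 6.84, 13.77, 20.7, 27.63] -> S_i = -0.09 + 6.93*i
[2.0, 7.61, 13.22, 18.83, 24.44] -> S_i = 2.00 + 5.61*i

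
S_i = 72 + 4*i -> [72, 76, 80, 84, 88]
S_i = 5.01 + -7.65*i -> [5.01, -2.64, -10.29, -17.94, -25.59]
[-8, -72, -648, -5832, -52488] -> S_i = -8*9^i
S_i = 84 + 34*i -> [84, 118, 152, 186, 220]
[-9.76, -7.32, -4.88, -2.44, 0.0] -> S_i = -9.76 + 2.44*i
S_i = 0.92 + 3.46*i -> [0.92, 4.38, 7.84, 11.3, 14.76]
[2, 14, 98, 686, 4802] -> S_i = 2*7^i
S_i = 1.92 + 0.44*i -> [1.92, 2.36, 2.8, 3.24, 3.68]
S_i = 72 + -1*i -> [72, 71, 70, 69, 68]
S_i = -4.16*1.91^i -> [-4.16, -7.95, -15.18, -28.99, -55.36]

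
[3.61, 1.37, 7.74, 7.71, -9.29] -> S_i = Random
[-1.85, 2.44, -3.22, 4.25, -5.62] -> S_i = -1.85*(-1.32)^i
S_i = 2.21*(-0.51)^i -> [2.21, -1.13, 0.57, -0.29, 0.15]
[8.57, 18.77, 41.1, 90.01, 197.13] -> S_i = 8.57*2.19^i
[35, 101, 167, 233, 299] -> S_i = 35 + 66*i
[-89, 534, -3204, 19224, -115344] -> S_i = -89*-6^i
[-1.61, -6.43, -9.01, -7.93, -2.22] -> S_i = Random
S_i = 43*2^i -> [43, 86, 172, 344, 688]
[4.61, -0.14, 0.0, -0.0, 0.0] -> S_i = 4.61*(-0.03)^i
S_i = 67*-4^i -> [67, -268, 1072, -4288, 17152]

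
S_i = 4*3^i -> [4, 12, 36, 108, 324]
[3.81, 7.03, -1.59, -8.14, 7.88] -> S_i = Random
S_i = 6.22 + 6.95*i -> [6.22, 13.17, 20.12, 27.07, 34.02]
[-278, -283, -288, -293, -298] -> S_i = -278 + -5*i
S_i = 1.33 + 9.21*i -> [1.33, 10.54, 19.75, 28.96, 38.17]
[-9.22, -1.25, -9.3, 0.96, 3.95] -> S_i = Random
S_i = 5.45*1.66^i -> [5.45, 9.05, 15.02, 24.93, 41.38]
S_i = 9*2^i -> [9, 18, 36, 72, 144]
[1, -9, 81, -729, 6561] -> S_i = 1*-9^i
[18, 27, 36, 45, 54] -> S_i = 18 + 9*i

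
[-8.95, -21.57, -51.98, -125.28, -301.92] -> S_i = -8.95*2.41^i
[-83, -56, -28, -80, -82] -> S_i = Random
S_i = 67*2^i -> [67, 134, 268, 536, 1072]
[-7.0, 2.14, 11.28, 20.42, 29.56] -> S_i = -7.00 + 9.14*i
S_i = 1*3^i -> [1, 3, 9, 27, 81]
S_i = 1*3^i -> [1, 3, 9, 27, 81]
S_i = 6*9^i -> [6, 54, 486, 4374, 39366]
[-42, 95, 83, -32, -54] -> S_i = Random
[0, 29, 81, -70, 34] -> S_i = Random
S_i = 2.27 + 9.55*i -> [2.27, 11.82, 21.37, 30.92, 40.47]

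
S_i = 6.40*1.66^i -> [6.4, 10.62, 17.64, 29.28, 48.6]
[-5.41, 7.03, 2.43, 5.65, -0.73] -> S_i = Random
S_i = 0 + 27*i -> [0, 27, 54, 81, 108]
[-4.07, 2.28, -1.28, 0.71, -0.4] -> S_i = -4.07*(-0.56)^i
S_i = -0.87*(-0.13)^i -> [-0.87, 0.11, -0.01, 0.0, -0.0]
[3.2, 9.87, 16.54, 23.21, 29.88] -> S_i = 3.20 + 6.67*i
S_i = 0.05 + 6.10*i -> [0.05, 6.15, 12.25, 18.35, 24.45]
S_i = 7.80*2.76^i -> [7.8, 21.53, 59.42, 163.99, 452.62]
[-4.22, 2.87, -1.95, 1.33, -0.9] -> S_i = -4.22*(-0.68)^i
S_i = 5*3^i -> [5, 15, 45, 135, 405]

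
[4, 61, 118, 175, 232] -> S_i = 4 + 57*i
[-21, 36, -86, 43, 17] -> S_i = Random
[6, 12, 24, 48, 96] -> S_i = 6*2^i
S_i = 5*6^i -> [5, 30, 180, 1080, 6480]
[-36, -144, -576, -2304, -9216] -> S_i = -36*4^i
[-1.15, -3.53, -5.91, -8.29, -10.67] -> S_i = -1.15 + -2.38*i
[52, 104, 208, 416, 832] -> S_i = 52*2^i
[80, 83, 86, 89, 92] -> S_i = 80 + 3*i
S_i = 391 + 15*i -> [391, 406, 421, 436, 451]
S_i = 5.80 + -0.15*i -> [5.8, 5.65, 5.5, 5.35, 5.2]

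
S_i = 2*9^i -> [2, 18, 162, 1458, 13122]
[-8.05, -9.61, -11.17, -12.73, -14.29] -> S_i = -8.05 + -1.56*i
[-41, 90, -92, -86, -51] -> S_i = Random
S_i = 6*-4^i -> [6, -24, 96, -384, 1536]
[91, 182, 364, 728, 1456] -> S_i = 91*2^i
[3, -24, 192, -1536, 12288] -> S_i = 3*-8^i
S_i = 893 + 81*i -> [893, 974, 1055, 1136, 1217]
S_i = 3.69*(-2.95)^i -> [3.69, -10.89, 32.11, -94.73, 279.46]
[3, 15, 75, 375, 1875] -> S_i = 3*5^i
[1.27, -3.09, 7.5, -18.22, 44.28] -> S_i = 1.27*(-2.43)^i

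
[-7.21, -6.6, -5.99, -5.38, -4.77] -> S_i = -7.21 + 0.61*i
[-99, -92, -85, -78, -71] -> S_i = -99 + 7*i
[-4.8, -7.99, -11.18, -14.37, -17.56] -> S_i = -4.80 + -3.19*i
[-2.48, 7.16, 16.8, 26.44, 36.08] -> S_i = -2.48 + 9.64*i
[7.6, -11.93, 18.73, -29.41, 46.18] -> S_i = 7.60*(-1.57)^i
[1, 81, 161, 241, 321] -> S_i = 1 + 80*i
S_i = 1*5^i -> [1, 5, 25, 125, 625]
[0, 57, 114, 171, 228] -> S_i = 0 + 57*i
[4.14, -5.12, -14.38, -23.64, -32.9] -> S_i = 4.14 + -9.26*i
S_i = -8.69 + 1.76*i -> [-8.69, -6.93, -5.17, -3.41, -1.65]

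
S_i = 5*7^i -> [5, 35, 245, 1715, 12005]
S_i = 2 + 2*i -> [2, 4, 6, 8, 10]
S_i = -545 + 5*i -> [-545, -540, -535, -530, -525]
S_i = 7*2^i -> [7, 14, 28, 56, 112]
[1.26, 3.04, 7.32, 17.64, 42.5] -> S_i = 1.26*2.41^i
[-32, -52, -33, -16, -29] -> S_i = Random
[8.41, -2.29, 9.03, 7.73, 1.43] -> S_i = Random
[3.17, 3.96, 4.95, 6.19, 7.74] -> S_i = 3.17*1.25^i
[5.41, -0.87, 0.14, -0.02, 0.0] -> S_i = 5.41*(-0.16)^i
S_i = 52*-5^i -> [52, -260, 1300, -6500, 32500]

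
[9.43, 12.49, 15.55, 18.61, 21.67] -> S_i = 9.43 + 3.06*i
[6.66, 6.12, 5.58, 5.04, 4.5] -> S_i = 6.66 + -0.54*i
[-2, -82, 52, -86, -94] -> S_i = Random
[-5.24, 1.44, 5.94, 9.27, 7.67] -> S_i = Random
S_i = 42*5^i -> [42, 210, 1050, 5250, 26250]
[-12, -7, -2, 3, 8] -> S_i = -12 + 5*i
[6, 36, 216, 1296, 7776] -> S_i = 6*6^i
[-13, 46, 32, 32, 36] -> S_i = Random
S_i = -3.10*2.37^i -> [-3.1, -7.35, -17.41, -41.27, -97.8]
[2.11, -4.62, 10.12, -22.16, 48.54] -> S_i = 2.11*(-2.19)^i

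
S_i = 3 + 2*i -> [3, 5, 7, 9, 11]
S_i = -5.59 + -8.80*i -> [-5.59, -14.39, -23.19, -31.99, -40.79]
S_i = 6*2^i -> [6, 12, 24, 48, 96]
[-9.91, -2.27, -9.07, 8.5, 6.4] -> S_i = Random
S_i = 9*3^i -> [9, 27, 81, 243, 729]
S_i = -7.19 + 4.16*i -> [-7.19, -3.03, 1.13, 5.29, 9.45]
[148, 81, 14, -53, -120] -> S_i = 148 + -67*i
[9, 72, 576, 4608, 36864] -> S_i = 9*8^i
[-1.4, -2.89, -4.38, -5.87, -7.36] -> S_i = -1.40 + -1.49*i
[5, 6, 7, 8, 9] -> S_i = 5 + 1*i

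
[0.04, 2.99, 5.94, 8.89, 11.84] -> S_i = 0.04 + 2.95*i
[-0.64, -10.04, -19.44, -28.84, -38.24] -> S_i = -0.64 + -9.40*i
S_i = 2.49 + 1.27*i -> [2.49, 3.76, 5.03, 6.3, 7.57]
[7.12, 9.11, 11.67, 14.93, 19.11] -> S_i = 7.12*1.28^i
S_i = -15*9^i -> [-15, -135, -1215, -10935, -98415]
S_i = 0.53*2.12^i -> [0.53, 1.12, 2.38, 5.05, 10.71]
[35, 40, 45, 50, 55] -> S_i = 35 + 5*i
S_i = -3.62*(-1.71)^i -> [-3.62, 6.19, -10.59, 18.1, -30.95]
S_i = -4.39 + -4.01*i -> [-4.39, -8.4, -12.41, -16.42, -20.43]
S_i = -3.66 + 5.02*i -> [-3.66, 1.36, 6.38, 11.4, 16.42]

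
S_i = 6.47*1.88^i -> [6.47, 12.16, 22.87, 42.99, 80.82]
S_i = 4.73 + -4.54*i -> [4.73, 0.19, -4.35, -8.89, -13.43]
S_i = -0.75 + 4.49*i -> [-0.75, 3.74, 8.23, 12.72, 17.21]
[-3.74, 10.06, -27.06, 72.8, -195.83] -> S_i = -3.74*(-2.69)^i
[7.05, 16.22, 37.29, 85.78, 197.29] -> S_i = 7.05*2.30^i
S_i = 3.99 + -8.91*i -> [3.99, -4.92, -13.83, -22.74, -31.65]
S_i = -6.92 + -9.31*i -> [-6.92, -16.23, -25.54, -34.85, -44.16]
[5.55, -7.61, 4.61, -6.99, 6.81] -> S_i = Random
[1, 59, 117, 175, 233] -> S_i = 1 + 58*i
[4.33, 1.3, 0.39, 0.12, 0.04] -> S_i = 4.33*0.30^i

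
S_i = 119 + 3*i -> [119, 122, 125, 128, 131]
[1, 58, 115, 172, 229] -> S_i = 1 + 57*i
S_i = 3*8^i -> [3, 24, 192, 1536, 12288]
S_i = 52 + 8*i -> [52, 60, 68, 76, 84]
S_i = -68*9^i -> [-68, -612, -5508, -49572, -446148]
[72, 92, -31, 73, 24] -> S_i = Random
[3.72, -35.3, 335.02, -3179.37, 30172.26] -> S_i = 3.72*(-9.49)^i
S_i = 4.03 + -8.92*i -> [4.03, -4.89, -13.81, -22.73, -31.65]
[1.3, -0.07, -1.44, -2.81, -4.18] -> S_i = 1.30 + -1.37*i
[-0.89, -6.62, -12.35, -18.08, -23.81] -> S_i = -0.89 + -5.73*i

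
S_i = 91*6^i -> [91, 546, 3276, 19656, 117936]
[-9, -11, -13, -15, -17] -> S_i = -9 + -2*i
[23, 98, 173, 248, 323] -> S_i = 23 + 75*i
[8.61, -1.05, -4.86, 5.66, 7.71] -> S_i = Random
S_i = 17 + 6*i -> [17, 23, 29, 35, 41]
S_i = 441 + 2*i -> [441, 443, 445, 447, 449]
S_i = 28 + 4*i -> [28, 32, 36, 40, 44]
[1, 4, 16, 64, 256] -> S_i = 1*4^i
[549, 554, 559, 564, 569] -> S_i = 549 + 5*i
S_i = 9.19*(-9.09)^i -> [9.19, -83.54, 759.35, -6902.51, 62743.83]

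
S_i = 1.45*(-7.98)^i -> [1.45, -11.57, 92.34, -736.85, 5880.03]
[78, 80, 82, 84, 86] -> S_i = 78 + 2*i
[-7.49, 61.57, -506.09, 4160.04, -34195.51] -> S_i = -7.49*(-8.22)^i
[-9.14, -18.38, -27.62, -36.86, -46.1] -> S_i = -9.14 + -9.24*i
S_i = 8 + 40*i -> [8, 48, 88, 128, 168]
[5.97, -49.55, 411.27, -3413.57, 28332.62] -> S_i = 5.97*(-8.30)^i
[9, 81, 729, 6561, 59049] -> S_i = 9*9^i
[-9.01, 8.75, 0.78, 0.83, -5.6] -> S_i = Random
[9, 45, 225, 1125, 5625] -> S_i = 9*5^i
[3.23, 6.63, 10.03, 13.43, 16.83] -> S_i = 3.23 + 3.40*i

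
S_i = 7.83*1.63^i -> [7.83, 12.76, 20.8, 33.91, 55.27]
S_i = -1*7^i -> [-1, -7, -49, -343, -2401]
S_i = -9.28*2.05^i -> [-9.28, -19.02, -39.0, -79.95, -163.89]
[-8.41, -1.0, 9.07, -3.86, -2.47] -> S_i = Random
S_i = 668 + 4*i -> [668, 672, 676, 680, 684]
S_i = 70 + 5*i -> [70, 75, 80, 85, 90]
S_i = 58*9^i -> [58, 522, 4698, 42282, 380538]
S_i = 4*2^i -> [4, 8, 16, 32, 64]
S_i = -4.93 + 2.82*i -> [-4.93, -2.11, 0.71, 3.53, 6.35]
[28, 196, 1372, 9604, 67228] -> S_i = 28*7^i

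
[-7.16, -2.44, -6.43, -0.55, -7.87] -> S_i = Random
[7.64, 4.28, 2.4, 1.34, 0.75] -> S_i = 7.64*0.56^i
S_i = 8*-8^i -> [8, -64, 512, -4096, 32768]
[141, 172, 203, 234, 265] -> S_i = 141 + 31*i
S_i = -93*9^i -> [-93, -837, -7533, -67797, -610173]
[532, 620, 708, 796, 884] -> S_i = 532 + 88*i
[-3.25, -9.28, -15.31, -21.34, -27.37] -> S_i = -3.25 + -6.03*i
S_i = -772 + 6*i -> [-772, -766, -760, -754, -748]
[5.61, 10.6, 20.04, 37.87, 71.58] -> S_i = 5.61*1.89^i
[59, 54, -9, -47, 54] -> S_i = Random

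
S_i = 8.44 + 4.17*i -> [8.44, 12.61, 16.78, 20.95, 25.12]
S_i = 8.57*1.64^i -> [8.57, 14.05, 23.05, 37.8, 61.99]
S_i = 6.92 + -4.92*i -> [6.92, 2.0, -2.92, -7.84, -12.76]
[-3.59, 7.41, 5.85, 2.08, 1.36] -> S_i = Random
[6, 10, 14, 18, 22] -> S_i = 6 + 4*i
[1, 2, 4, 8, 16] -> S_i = 1*2^i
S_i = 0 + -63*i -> [0, -63, -126, -189, -252]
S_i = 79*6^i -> [79, 474, 2844, 17064, 102384]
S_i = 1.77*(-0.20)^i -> [1.77, -0.35, 0.07, -0.01, 0.0]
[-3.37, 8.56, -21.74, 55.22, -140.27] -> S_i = -3.37*(-2.54)^i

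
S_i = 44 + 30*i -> [44, 74, 104, 134, 164]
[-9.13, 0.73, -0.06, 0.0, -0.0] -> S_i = -9.13*(-0.08)^i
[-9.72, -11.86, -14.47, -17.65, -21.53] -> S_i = -9.72*1.22^i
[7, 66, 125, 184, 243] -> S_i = 7 + 59*i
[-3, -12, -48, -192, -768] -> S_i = -3*4^i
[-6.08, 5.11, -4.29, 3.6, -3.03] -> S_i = -6.08*(-0.84)^i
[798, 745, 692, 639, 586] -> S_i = 798 + -53*i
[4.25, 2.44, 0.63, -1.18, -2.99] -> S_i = 4.25 + -1.81*i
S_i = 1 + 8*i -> [1, 9, 17, 25, 33]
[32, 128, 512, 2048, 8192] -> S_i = 32*4^i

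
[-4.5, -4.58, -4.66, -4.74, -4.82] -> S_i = -4.50 + -0.08*i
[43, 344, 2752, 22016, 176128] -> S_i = 43*8^i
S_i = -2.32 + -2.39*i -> [-2.32, -4.71, -7.1, -9.49, -11.88]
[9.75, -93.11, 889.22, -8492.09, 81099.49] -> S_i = 9.75*(-9.55)^i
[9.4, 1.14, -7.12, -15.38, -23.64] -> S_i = 9.40 + -8.26*i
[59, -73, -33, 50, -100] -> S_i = Random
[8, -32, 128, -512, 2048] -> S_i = 8*-4^i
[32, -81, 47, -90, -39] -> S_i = Random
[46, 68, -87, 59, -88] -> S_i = Random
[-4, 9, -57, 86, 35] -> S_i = Random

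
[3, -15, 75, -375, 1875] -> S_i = 3*-5^i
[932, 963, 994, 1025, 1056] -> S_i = 932 + 31*i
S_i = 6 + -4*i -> [6, 2, -2, -6, -10]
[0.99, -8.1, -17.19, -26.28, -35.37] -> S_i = 0.99 + -9.09*i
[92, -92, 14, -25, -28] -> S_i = Random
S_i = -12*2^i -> [-12, -24, -48, -96, -192]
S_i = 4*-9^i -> [4, -36, 324, -2916, 26244]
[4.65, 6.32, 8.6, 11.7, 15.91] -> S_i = 4.65*1.36^i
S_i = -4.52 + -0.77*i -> [-4.52, -5.29, -6.06, -6.83, -7.6]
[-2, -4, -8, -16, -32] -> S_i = -2*2^i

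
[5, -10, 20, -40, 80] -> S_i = 5*-2^i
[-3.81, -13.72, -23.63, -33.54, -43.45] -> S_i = -3.81 + -9.91*i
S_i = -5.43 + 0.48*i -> [-5.43, -4.95, -4.47, -3.99, -3.51]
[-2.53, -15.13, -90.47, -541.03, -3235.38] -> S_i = -2.53*5.98^i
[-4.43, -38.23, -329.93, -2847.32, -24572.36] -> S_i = -4.43*8.63^i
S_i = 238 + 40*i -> [238, 278, 318, 358, 398]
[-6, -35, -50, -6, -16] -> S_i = Random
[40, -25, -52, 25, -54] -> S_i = Random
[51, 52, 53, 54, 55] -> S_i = 51 + 1*i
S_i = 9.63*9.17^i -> [9.63, 88.31, 809.78, 7425.65, 68093.18]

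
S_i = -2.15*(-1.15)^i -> [-2.15, 2.47, -2.84, 3.27, -3.76]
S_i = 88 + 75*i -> [88, 163, 238, 313, 388]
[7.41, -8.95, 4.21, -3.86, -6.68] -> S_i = Random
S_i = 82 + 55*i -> [82, 137, 192, 247, 302]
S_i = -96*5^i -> [-96, -480, -2400, -12000, -60000]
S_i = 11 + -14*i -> [11, -3, -17, -31, -45]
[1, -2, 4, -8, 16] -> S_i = 1*-2^i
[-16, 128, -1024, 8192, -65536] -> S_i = -16*-8^i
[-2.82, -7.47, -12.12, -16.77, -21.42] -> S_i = -2.82 + -4.65*i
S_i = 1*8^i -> [1, 8, 64, 512, 4096]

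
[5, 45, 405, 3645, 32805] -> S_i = 5*9^i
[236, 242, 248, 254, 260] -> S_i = 236 + 6*i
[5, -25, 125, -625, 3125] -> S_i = 5*-5^i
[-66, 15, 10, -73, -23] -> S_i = Random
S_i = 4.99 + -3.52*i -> [4.99, 1.47, -2.05, -5.57, -9.09]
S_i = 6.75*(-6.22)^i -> [6.75, -41.98, 261.15, -1624.33, 10103.35]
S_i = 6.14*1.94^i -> [6.14, 11.91, 23.11, 44.83, 86.97]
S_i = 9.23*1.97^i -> [9.23, 18.18, 35.82, 70.57, 139.02]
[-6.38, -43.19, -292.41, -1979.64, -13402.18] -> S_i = -6.38*6.77^i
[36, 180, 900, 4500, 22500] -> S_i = 36*5^i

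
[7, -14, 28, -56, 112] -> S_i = 7*-2^i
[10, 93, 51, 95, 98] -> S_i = Random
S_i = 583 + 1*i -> [583, 584, 585, 586, 587]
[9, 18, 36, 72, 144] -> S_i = 9*2^i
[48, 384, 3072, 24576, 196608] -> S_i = 48*8^i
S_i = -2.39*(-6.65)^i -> [-2.39, 15.89, -105.69, 702.85, -4673.95]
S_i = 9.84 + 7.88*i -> [9.84, 17.72, 25.6, 33.48, 41.36]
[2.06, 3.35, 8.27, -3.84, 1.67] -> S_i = Random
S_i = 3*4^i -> [3, 12, 48, 192, 768]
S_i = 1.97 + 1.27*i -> [1.97, 3.24, 4.51, 5.78, 7.05]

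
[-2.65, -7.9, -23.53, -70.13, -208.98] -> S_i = -2.65*2.98^i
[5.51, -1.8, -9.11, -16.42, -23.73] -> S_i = 5.51 + -7.31*i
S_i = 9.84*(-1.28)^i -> [9.84, -12.6, 16.12, -20.64, 26.41]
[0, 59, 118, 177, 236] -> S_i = 0 + 59*i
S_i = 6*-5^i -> [6, -30, 150, -750, 3750]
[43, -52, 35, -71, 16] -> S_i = Random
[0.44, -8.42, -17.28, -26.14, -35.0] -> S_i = 0.44 + -8.86*i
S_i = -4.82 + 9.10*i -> [-4.82, 4.28, 13.38, 22.48, 31.58]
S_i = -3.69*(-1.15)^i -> [-3.69, 4.24, -4.88, 5.61, -6.45]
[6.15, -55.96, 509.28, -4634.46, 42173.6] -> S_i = 6.15*(-9.10)^i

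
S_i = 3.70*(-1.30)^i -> [3.7, -4.81, 6.25, -8.13, 10.57]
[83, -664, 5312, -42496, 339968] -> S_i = 83*-8^i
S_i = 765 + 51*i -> [765, 816, 867, 918, 969]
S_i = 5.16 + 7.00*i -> [5.16, 12.16, 19.16, 26.16, 33.16]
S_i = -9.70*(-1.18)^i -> [-9.7, 11.45, -13.51, 15.94, -18.81]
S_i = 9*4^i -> [9, 36, 144, 576, 2304]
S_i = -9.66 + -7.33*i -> [-9.66, -16.99, -24.32, -31.65, -38.98]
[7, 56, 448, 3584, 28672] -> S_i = 7*8^i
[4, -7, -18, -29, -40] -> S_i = 4 + -11*i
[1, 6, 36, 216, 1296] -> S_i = 1*6^i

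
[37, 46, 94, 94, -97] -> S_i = Random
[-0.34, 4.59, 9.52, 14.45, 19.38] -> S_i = -0.34 + 4.93*i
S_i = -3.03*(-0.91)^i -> [-3.03, 2.76, -2.51, 2.28, -2.08]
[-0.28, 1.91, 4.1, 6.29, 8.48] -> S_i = -0.28 + 2.19*i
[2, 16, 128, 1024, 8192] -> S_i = 2*8^i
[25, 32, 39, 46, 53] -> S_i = 25 + 7*i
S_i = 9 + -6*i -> [9, 3, -3, -9, -15]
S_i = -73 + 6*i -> [-73, -67, -61, -55, -49]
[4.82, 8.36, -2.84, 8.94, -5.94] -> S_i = Random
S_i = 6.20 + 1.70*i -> [6.2, 7.9, 9.6, 11.3, 13.0]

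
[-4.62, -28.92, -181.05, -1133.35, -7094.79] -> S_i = -4.62*6.26^i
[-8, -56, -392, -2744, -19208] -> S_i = -8*7^i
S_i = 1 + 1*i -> [1, 2, 3, 4, 5]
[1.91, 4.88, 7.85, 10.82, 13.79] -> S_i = 1.91 + 2.97*i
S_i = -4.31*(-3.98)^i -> [-4.31, 17.15, -68.27, 271.72, -1081.46]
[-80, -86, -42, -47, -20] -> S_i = Random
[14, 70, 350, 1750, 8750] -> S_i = 14*5^i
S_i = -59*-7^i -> [-59, 413, -2891, 20237, -141659]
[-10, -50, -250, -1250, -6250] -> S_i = -10*5^i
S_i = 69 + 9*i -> [69, 78, 87, 96, 105]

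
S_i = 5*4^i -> [5, 20, 80, 320, 1280]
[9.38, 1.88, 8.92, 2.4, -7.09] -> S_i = Random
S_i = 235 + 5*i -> [235, 240, 245, 250, 255]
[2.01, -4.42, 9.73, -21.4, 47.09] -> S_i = 2.01*(-2.20)^i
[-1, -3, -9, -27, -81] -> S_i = -1*3^i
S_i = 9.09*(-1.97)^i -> [9.09, -17.91, 35.28, -69.5, 136.91]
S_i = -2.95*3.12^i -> [-2.95, -9.2, -28.72, -89.6, -279.54]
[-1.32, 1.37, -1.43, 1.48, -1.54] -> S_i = -1.32*(-1.04)^i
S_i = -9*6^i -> [-9, -54, -324, -1944, -11664]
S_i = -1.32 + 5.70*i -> [-1.32, 4.38, 10.08, 15.78, 21.48]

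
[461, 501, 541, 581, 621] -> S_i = 461 + 40*i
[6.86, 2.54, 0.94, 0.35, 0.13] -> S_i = 6.86*0.37^i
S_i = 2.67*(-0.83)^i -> [2.67, -2.22, 1.84, -1.53, 1.27]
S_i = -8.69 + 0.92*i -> [-8.69, -7.77, -6.85, -5.93, -5.01]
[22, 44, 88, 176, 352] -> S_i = 22*2^i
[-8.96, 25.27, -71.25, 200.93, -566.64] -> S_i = -8.96*(-2.82)^i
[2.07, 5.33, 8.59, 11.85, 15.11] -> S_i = 2.07 + 3.26*i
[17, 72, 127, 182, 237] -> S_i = 17 + 55*i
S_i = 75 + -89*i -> [75, -14, -103, -192, -281]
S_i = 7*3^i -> [7, 21, 63, 189, 567]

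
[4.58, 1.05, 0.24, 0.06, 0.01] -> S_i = 4.58*0.23^i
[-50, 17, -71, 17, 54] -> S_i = Random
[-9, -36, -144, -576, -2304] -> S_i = -9*4^i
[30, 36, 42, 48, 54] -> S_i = 30 + 6*i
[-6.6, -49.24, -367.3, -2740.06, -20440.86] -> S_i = -6.60*7.46^i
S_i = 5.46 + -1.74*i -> [5.46, 3.72, 1.98, 0.24, -1.5]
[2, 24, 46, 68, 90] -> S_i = 2 + 22*i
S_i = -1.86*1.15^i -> [-1.86, -2.14, -2.46, -2.83, -3.25]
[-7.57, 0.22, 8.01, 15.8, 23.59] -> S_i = -7.57 + 7.79*i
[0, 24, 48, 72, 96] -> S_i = 0 + 24*i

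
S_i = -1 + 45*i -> [-1, 44, 89, 134, 179]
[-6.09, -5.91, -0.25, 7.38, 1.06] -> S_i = Random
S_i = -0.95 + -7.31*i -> [-0.95, -8.26, -15.57, -22.88, -30.19]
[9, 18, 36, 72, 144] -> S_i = 9*2^i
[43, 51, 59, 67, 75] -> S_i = 43 + 8*i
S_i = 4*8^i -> [4, 32, 256, 2048, 16384]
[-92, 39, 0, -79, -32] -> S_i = Random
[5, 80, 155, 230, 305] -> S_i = 5 + 75*i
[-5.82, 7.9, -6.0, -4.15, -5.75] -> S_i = Random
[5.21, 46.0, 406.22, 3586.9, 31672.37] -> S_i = 5.21*8.83^i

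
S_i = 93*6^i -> [93, 558, 3348, 20088, 120528]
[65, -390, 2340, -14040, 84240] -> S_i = 65*-6^i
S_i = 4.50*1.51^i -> [4.5, 6.8, 10.26, 15.49, 23.39]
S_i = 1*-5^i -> [1, -5, 25, -125, 625]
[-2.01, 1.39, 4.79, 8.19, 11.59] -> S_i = -2.01 + 3.40*i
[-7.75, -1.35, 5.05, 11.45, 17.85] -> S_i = -7.75 + 6.40*i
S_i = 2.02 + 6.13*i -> [2.02, 8.15, 14.28, 20.41, 26.54]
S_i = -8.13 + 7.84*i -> [-8.13, -0.29, 7.55, 15.39, 23.23]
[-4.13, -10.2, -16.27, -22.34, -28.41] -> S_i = -4.13 + -6.07*i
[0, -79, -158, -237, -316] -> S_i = 0 + -79*i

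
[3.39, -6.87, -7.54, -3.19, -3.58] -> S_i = Random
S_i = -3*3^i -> [-3, -9, -27, -81, -243]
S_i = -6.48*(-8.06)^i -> [-6.48, 52.23, -420.96, 3392.97, -27347.35]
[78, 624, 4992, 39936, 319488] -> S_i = 78*8^i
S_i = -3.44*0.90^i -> [-3.44, -3.1, -2.79, -2.51, -2.26]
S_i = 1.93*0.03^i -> [1.93, 0.06, 0.0, 0.0, 0.0]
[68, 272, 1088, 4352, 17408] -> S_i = 68*4^i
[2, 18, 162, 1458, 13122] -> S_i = 2*9^i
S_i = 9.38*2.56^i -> [9.38, 24.01, 61.47, 157.37, 402.87]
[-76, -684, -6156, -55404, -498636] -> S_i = -76*9^i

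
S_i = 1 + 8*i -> [1, 9, 17, 25, 33]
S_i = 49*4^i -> [49, 196, 784, 3136, 12544]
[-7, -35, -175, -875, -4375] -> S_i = -7*5^i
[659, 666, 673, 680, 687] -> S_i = 659 + 7*i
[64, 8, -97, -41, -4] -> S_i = Random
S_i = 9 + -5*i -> [9, 4, -1, -6, -11]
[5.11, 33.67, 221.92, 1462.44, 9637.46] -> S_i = 5.11*6.59^i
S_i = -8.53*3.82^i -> [-8.53, -32.58, -124.47, -475.49, -1816.36]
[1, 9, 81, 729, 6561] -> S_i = 1*9^i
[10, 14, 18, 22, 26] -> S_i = 10 + 4*i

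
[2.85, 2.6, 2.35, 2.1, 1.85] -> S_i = 2.85 + -0.25*i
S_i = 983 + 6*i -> [983, 989, 995, 1001, 1007]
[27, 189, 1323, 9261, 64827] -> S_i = 27*7^i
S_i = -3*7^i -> [-3, -21, -147, -1029, -7203]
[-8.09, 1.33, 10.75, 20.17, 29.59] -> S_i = -8.09 + 9.42*i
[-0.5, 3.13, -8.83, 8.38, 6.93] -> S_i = Random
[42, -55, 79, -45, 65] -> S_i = Random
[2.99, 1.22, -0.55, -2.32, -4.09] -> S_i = 2.99 + -1.77*i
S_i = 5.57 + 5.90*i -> [5.57, 11.47, 17.37, 23.27, 29.17]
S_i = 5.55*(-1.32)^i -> [5.55, -7.33, 9.67, -12.76, 16.85]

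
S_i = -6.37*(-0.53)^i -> [-6.37, 3.38, -1.79, 0.95, -0.5]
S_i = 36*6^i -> [36, 216, 1296, 7776, 46656]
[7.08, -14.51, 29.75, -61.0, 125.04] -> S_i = 7.08*(-2.05)^i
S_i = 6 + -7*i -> [6, -1, -8, -15, -22]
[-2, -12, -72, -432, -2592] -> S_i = -2*6^i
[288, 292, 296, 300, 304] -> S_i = 288 + 4*i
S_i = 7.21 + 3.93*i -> [7.21, 11.14, 15.07, 19.0, 22.93]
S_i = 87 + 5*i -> [87, 92, 97, 102, 107]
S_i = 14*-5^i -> [14, -70, 350, -1750, 8750]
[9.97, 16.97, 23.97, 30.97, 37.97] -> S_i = 9.97 + 7.00*i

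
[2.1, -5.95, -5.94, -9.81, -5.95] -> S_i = Random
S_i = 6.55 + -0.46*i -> [6.55, 6.09, 5.63, 5.17, 4.71]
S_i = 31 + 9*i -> [31, 40, 49, 58, 67]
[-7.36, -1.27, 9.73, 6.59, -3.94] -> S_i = Random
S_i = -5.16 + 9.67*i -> [-5.16, 4.51, 14.18, 23.85, 33.52]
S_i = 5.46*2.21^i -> [5.46, 12.07, 26.67, 58.93, 130.25]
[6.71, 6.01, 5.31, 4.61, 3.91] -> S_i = 6.71 + -0.70*i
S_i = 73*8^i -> [73, 584, 4672, 37376, 299008]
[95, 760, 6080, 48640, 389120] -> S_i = 95*8^i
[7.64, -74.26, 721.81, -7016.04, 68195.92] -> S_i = 7.64*(-9.72)^i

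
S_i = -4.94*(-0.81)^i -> [-4.94, 4.0, -3.24, 2.63, -2.13]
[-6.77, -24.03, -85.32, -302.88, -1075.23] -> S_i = -6.77*3.55^i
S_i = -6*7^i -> [-6, -42, -294, -2058, -14406]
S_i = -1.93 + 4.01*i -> [-1.93, 2.08, 6.09, 10.1, 14.11]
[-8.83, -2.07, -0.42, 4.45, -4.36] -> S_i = Random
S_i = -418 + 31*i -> [-418, -387, -356, -325, -294]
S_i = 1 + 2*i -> [1, 3, 5, 7, 9]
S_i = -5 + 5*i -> [-5, 0, 5, 10, 15]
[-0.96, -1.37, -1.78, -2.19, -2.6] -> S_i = -0.96 + -0.41*i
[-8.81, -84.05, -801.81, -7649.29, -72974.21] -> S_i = -8.81*9.54^i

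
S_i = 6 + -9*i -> [6, -3, -12, -21, -30]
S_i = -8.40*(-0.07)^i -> [-8.4, 0.59, -0.04, 0.0, -0.0]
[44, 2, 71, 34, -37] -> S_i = Random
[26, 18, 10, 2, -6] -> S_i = 26 + -8*i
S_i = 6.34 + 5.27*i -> [6.34, 11.61, 16.88, 22.15, 27.42]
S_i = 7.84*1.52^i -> [7.84, 11.92, 18.11, 27.53, 41.85]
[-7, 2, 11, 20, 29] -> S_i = -7 + 9*i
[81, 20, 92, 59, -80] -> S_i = Random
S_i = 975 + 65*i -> [975, 1040, 1105, 1170, 1235]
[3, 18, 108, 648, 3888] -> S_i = 3*6^i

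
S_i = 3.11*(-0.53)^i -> [3.11, -1.65, 0.87, -0.46, 0.25]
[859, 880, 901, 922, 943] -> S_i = 859 + 21*i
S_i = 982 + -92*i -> [982, 890, 798, 706, 614]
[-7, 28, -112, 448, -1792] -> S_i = -7*-4^i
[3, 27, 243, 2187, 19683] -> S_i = 3*9^i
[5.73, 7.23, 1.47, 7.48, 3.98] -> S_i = Random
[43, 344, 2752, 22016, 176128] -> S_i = 43*8^i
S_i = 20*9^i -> [20, 180, 1620, 14580, 131220]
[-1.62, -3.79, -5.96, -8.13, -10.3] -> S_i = -1.62 + -2.17*i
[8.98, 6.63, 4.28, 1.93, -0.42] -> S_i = 8.98 + -2.35*i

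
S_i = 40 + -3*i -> [40, 37, 34, 31, 28]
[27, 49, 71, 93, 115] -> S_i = 27 + 22*i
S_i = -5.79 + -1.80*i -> [-5.79, -7.59, -9.39, -11.19, -12.99]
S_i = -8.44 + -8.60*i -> [-8.44, -17.04, -25.64, -34.24, -42.84]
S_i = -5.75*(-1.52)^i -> [-5.75, 8.74, -13.28, 20.19, -30.69]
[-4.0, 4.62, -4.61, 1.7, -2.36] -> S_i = Random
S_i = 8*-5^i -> [8, -40, 200, -1000, 5000]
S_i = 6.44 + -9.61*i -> [6.44, -3.17, -12.78, -22.39, -32.0]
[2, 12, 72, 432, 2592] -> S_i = 2*6^i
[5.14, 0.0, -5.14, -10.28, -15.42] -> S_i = 5.14 + -5.14*i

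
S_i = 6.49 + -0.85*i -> [6.49, 5.64, 4.79, 3.94, 3.09]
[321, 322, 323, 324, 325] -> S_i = 321 + 1*i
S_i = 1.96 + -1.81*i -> [1.96, 0.15, -1.66, -3.47, -5.28]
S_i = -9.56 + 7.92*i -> [-9.56, -1.64, 6.28, 14.2, 22.12]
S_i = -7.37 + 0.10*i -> [-7.37, -7.27, -7.17, -7.07, -6.97]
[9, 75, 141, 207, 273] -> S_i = 9 + 66*i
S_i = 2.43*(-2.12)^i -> [2.43, -5.15, 10.92, -23.15, 49.09]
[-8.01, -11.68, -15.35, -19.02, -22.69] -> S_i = -8.01 + -3.67*i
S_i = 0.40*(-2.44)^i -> [0.4, -0.98, 2.38, -5.81, 14.18]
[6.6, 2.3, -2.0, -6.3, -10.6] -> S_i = 6.60 + -4.30*i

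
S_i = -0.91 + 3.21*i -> [-0.91, 2.3, 5.51, 8.72, 11.93]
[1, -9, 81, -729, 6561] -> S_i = 1*-9^i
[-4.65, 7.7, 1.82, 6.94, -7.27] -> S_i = Random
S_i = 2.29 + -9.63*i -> [2.29, -7.34, -16.97, -26.6, -36.23]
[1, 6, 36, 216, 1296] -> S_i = 1*6^i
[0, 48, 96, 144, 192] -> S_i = 0 + 48*i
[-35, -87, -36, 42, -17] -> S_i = Random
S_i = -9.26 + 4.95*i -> [-9.26, -4.31, 0.64, 5.59, 10.54]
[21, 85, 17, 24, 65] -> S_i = Random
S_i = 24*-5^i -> [24, -120, 600, -3000, 15000]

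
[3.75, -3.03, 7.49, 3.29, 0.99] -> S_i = Random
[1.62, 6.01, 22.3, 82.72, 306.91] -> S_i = 1.62*3.71^i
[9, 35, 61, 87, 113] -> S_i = 9 + 26*i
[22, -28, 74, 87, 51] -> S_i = Random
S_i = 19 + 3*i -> [19, 22, 25, 28, 31]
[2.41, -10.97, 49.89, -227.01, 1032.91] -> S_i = 2.41*(-4.55)^i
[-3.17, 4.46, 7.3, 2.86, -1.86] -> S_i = Random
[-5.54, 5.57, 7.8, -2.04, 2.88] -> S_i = Random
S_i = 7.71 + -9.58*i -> [7.71, -1.87, -11.45, -21.03, -30.61]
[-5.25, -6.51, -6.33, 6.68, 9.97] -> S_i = Random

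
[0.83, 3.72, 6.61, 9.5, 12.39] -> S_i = 0.83 + 2.89*i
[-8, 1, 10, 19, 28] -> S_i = -8 + 9*i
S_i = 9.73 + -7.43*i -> [9.73, 2.3, -5.13, -12.56, -19.99]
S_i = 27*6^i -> [27, 162, 972, 5832, 34992]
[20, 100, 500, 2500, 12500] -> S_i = 20*5^i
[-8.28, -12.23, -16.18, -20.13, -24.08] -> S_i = -8.28 + -3.95*i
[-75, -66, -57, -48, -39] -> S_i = -75 + 9*i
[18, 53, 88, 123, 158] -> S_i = 18 + 35*i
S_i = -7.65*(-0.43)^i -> [-7.65, 3.29, -1.41, 0.61, -0.26]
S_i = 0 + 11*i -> [0, 11, 22, 33, 44]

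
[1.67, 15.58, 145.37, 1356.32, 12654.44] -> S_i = 1.67*9.33^i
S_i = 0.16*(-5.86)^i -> [0.16, -0.94, 5.49, -32.2, 188.67]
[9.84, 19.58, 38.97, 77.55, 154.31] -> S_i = 9.84*1.99^i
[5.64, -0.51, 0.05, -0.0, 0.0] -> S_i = 5.64*(-0.09)^i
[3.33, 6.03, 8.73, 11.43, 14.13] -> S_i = 3.33 + 2.70*i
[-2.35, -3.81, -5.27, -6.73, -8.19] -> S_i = -2.35 + -1.46*i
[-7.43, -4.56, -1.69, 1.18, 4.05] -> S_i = -7.43 + 2.87*i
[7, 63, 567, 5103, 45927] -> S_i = 7*9^i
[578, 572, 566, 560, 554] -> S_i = 578 + -6*i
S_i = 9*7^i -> [9, 63, 441, 3087, 21609]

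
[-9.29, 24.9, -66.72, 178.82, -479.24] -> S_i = -9.29*(-2.68)^i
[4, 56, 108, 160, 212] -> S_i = 4 + 52*i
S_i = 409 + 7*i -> [409, 416, 423, 430, 437]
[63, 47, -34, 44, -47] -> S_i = Random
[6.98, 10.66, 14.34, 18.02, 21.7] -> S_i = 6.98 + 3.68*i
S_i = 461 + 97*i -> [461, 558, 655, 752, 849]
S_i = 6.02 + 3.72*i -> [6.02, 9.74, 13.46, 17.18, 20.9]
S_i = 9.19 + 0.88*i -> [9.19, 10.07, 10.95, 11.83, 12.71]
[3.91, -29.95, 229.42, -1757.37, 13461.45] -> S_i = 3.91*(-7.66)^i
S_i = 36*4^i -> [36, 144, 576, 2304, 9216]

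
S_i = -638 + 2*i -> [-638, -636, -634, -632, -630]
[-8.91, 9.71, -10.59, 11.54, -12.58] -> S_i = -8.91*(-1.09)^i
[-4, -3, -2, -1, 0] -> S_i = -4 + 1*i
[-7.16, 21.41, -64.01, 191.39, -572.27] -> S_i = -7.16*(-2.99)^i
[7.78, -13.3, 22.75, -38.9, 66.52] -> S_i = 7.78*(-1.71)^i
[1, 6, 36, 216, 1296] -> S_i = 1*6^i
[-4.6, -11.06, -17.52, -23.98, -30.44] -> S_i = -4.60 + -6.46*i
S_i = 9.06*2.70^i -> [9.06, 24.46, 66.05, 178.33, 481.49]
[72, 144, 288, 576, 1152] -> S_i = 72*2^i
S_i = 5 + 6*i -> [5, 11, 17, 23, 29]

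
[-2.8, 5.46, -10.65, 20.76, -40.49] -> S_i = -2.80*(-1.95)^i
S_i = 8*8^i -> [8, 64, 512, 4096, 32768]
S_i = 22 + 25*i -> [22, 47, 72, 97, 122]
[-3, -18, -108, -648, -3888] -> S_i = -3*6^i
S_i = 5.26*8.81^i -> [5.26, 46.34, 408.26, 3596.78, 31687.6]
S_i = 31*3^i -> [31, 93, 279, 837, 2511]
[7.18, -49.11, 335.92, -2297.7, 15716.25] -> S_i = 7.18*(-6.84)^i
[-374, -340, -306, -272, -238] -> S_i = -374 + 34*i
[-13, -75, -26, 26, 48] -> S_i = Random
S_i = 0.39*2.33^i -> [0.39, 0.91, 2.12, 4.93, 11.49]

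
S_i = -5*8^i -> [-5, -40, -320, -2560, -20480]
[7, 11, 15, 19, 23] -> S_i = 7 + 4*i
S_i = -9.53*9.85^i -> [-9.53, -93.87, -924.62, -9107.55, -89709.37]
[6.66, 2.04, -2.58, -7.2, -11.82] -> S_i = 6.66 + -4.62*i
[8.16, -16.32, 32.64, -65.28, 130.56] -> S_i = 8.16*(-2.00)^i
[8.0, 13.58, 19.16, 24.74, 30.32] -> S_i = 8.00 + 5.58*i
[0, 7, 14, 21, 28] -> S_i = 0 + 7*i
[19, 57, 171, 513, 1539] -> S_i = 19*3^i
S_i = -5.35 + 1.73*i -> [-5.35, -3.62, -1.89, -0.16, 1.57]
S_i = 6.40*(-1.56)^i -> [6.4, -9.98, 15.58, -24.3, 37.9]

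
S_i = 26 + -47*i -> [26, -21, -68, -115, -162]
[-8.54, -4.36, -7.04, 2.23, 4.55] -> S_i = Random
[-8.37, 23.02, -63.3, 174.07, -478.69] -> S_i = -8.37*(-2.75)^i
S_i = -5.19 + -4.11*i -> [-5.19, -9.3, -13.41, -17.52, -21.63]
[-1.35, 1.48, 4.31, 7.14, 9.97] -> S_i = -1.35 + 2.83*i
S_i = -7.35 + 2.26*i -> [-7.35, -5.09, -2.83, -0.57, 1.69]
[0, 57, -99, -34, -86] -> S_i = Random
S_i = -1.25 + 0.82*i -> [-1.25, -0.43, 0.39, 1.21, 2.03]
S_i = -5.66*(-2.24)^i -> [-5.66, 12.68, -28.4, 63.62, -142.5]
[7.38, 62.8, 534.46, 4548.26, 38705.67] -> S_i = 7.38*8.51^i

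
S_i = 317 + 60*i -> [317, 377, 437, 497, 557]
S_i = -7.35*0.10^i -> [-7.35, -0.74, -0.07, -0.01, -0.0]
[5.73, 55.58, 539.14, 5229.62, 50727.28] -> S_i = 5.73*9.70^i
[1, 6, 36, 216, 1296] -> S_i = 1*6^i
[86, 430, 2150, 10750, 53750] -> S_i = 86*5^i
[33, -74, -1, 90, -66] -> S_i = Random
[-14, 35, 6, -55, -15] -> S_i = Random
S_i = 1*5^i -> [1, 5, 25, 125, 625]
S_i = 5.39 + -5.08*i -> [5.39, 0.31, -4.77, -9.85, -14.93]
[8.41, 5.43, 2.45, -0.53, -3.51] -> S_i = 8.41 + -2.98*i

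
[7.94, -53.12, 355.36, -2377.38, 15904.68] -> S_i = 7.94*(-6.69)^i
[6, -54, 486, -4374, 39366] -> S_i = 6*-9^i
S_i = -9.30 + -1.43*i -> [-9.3, -10.73, -12.16, -13.59, -15.02]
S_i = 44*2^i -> [44, 88, 176, 352, 704]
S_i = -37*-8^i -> [-37, 296, -2368, 18944, -151552]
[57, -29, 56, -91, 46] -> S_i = Random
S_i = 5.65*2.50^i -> [5.65, 14.12, 35.31, 88.28, 220.7]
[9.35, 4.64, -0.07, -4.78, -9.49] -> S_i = 9.35 + -4.71*i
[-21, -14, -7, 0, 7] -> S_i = -21 + 7*i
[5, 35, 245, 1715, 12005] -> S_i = 5*7^i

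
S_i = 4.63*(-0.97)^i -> [4.63, -4.49, 4.36, -4.23, 4.1]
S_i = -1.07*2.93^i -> [-1.07, -3.14, -9.19, -26.91, -78.86]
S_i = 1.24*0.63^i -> [1.24, 0.78, 0.49, 0.31, 0.2]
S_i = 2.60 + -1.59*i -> [2.6, 1.01, -0.58, -2.17, -3.76]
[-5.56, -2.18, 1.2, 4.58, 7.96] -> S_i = -5.56 + 3.38*i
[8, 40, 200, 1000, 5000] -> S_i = 8*5^i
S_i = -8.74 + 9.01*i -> [-8.74, 0.27, 9.28, 18.29, 27.3]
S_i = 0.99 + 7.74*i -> [0.99, 8.73, 16.47, 24.21, 31.95]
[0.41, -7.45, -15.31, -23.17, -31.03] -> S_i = 0.41 + -7.86*i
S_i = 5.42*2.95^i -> [5.42, 15.99, 47.17, 139.14, 410.48]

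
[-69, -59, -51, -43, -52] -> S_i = Random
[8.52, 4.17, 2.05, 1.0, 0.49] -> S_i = 8.52*0.49^i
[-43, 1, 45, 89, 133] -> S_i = -43 + 44*i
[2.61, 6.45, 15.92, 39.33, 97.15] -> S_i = 2.61*2.47^i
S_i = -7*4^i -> [-7, -28, -112, -448, -1792]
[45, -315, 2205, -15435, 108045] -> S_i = 45*-7^i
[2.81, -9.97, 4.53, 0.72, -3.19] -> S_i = Random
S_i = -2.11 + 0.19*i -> [-2.11, -1.92, -1.73, -1.54, -1.35]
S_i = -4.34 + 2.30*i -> [-4.34, -2.04, 0.26, 2.56, 4.86]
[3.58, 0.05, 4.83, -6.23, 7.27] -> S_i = Random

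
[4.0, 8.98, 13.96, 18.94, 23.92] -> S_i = 4.00 + 4.98*i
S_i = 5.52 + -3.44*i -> [5.52, 2.08, -1.36, -4.8, -8.24]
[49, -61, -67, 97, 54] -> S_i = Random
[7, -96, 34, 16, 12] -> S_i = Random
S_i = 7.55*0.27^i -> [7.55, 2.04, 0.55, 0.15, 0.04]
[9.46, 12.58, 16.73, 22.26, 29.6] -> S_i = 9.46*1.33^i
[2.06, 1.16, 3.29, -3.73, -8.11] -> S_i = Random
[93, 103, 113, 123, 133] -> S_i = 93 + 10*i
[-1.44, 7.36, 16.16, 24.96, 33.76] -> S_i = -1.44 + 8.80*i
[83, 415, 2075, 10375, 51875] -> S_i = 83*5^i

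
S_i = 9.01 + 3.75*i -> [9.01, 12.76, 16.51, 20.26, 24.01]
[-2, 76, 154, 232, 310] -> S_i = -2 + 78*i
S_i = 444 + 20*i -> [444, 464, 484, 504, 524]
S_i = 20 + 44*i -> [20, 64, 108, 152, 196]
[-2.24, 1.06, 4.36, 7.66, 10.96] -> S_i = -2.24 + 3.30*i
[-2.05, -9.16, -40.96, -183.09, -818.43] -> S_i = -2.05*4.47^i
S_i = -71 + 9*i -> [-71, -62, -53, -44, -35]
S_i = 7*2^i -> [7, 14, 28, 56, 112]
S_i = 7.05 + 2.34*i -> [7.05, 9.39, 11.73, 14.07, 16.41]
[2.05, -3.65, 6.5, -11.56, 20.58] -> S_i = 2.05*(-1.78)^i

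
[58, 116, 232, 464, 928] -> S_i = 58*2^i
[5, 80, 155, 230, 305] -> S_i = 5 + 75*i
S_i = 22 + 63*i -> [22, 85, 148, 211, 274]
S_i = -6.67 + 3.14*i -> [-6.67, -3.53, -0.39, 2.75, 5.89]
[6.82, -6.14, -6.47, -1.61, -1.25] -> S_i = Random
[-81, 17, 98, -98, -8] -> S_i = Random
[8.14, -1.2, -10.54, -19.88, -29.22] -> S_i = 8.14 + -9.34*i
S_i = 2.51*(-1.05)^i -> [2.51, -2.64, 2.77, -2.91, 3.05]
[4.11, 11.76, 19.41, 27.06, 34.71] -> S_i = 4.11 + 7.65*i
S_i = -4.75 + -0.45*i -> [-4.75, -5.2, -5.65, -6.1, -6.55]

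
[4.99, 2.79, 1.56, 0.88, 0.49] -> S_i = 4.99*0.56^i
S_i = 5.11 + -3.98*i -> [5.11, 1.13, -2.85, -6.83, -10.81]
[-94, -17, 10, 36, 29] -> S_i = Random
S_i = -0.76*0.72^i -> [-0.76, -0.55, -0.39, -0.28, -0.2]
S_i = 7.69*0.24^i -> [7.69, 1.85, 0.44, 0.11, 0.03]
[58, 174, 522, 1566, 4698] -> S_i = 58*3^i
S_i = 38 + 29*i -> [38, 67, 96, 125, 154]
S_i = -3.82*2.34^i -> [-3.82, -8.94, -20.92, -48.95, -114.53]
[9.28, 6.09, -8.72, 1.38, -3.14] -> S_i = Random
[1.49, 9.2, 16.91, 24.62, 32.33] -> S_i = 1.49 + 7.71*i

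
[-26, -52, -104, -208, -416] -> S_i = -26*2^i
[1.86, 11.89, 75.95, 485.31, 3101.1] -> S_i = 1.86*6.39^i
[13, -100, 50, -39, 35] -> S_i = Random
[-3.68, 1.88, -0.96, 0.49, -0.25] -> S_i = -3.68*(-0.51)^i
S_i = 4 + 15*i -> [4, 19, 34, 49, 64]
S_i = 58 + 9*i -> [58, 67, 76, 85, 94]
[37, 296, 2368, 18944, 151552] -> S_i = 37*8^i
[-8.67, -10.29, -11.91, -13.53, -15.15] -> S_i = -8.67 + -1.62*i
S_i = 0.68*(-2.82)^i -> [0.68, -1.92, 5.41, -15.25, 43.0]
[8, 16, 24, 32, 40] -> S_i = 8 + 8*i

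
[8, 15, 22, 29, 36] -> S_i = 8 + 7*i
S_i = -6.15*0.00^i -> [-6.15, -0.0, -0.0, -0.0, -0.0]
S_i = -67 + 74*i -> [-67, 7, 81, 155, 229]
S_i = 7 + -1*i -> [7, 6, 5, 4, 3]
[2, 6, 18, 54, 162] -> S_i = 2*3^i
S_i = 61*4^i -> [61, 244, 976, 3904, 15616]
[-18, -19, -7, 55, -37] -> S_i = Random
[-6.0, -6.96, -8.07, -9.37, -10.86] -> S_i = -6.00*1.16^i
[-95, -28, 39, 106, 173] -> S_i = -95 + 67*i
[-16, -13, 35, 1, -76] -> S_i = Random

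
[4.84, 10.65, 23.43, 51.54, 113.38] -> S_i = 4.84*2.20^i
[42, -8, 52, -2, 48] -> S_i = Random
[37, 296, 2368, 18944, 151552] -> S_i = 37*8^i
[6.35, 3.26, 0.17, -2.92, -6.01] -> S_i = 6.35 + -3.09*i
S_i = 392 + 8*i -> [392, 400, 408, 416, 424]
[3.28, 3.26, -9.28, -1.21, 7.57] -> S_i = Random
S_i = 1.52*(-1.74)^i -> [1.52, -2.64, 4.6, -8.01, 13.93]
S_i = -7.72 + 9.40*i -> [-7.72, 1.68, 11.08, 20.48, 29.88]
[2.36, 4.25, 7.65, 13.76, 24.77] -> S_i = 2.36*1.80^i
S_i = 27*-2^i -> [27, -54, 108, -216, 432]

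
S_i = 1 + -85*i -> [1, -84, -169, -254, -339]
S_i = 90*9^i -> [90, 810, 7290, 65610, 590490]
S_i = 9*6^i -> [9, 54, 324, 1944, 11664]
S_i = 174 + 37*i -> [174, 211, 248, 285, 322]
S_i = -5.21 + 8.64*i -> [-5.21, 3.43, 12.07, 20.71, 29.35]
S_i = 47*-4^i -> [47, -188, 752, -3008, 12032]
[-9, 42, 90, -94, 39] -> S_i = Random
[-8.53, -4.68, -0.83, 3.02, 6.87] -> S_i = -8.53 + 3.85*i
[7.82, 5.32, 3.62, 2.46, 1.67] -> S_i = 7.82*0.68^i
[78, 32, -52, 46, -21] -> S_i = Random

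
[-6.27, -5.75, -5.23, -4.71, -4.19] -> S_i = -6.27 + 0.52*i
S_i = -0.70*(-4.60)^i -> [-0.7, 3.22, -14.81, 68.14, -313.42]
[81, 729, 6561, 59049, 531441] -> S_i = 81*9^i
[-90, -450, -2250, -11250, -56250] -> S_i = -90*5^i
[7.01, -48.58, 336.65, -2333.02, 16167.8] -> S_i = 7.01*(-6.93)^i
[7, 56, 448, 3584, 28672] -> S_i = 7*8^i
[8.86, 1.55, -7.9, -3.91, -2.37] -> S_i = Random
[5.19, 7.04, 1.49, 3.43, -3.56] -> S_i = Random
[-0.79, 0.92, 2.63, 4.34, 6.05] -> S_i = -0.79 + 1.71*i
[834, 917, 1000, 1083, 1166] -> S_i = 834 + 83*i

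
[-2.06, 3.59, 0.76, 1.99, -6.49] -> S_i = Random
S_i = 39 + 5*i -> [39, 44, 49, 54, 59]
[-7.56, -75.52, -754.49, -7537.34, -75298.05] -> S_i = -7.56*9.99^i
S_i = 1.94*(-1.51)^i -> [1.94, -2.93, 4.42, -6.68, 10.09]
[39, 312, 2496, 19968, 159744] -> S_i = 39*8^i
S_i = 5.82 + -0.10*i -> [5.82, 5.72, 5.62, 5.52, 5.42]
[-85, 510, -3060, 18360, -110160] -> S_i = -85*-6^i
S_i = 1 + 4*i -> [1, 5, 9, 13, 17]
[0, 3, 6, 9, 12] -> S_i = 0 + 3*i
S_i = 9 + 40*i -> [9, 49, 89, 129, 169]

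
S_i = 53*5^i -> [53, 265, 1325, 6625, 33125]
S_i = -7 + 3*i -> [-7, -4, -1, 2, 5]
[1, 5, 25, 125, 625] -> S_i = 1*5^i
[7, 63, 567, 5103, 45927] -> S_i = 7*9^i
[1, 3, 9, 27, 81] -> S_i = 1*3^i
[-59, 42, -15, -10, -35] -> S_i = Random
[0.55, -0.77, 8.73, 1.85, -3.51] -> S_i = Random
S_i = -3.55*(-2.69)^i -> [-3.55, 9.55, -25.69, 69.1, -185.88]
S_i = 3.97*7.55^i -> [3.97, 29.97, 226.3, 1708.56, 12899.66]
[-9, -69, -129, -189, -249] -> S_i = -9 + -60*i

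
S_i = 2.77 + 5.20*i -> [2.77, 7.97, 13.17, 18.37, 23.57]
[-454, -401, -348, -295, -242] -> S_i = -454 + 53*i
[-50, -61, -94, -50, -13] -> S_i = Random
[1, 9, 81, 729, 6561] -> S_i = 1*9^i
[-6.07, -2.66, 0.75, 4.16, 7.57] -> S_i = -6.07 + 3.41*i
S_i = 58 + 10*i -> [58, 68, 78, 88, 98]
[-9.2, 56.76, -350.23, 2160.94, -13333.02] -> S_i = -9.20*(-6.17)^i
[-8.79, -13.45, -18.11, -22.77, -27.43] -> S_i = -8.79 + -4.66*i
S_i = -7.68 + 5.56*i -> [-7.68, -2.12, 3.44, 9.0, 14.56]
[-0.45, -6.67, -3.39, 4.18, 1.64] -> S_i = Random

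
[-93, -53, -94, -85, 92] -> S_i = Random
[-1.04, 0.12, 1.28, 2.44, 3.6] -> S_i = -1.04 + 1.16*i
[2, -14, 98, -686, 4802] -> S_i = 2*-7^i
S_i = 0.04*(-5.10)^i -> [0.04, -0.2, 1.04, -5.31, 27.06]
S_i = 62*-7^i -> [62, -434, 3038, -21266, 148862]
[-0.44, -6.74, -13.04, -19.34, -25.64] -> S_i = -0.44 + -6.30*i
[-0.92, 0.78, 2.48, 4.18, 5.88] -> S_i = -0.92 + 1.70*i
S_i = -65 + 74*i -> [-65, 9, 83, 157, 231]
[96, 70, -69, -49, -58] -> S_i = Random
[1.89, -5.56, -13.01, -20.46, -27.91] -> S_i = 1.89 + -7.45*i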